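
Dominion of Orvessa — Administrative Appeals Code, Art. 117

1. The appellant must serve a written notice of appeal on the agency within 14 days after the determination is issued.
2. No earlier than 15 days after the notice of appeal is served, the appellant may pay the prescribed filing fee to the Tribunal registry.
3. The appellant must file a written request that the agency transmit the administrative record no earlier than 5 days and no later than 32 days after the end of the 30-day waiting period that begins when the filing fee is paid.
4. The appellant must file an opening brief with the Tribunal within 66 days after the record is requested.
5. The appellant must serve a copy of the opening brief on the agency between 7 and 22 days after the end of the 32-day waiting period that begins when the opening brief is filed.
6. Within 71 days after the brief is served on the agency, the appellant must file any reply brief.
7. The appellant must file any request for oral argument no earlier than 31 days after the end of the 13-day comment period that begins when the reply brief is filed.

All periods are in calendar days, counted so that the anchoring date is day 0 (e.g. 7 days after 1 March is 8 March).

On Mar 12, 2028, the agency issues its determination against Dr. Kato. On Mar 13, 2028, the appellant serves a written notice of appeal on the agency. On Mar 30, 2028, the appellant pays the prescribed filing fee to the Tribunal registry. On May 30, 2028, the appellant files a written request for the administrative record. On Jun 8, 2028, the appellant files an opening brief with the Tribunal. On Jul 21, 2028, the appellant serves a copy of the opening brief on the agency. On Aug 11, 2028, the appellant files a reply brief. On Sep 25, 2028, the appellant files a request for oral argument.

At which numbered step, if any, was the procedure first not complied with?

(1) due by Mar 12, 2028 + 14 days = Mar 26, 2028; Mar 13, 2028 is within that limit.
(2) permitted from Mar 13, 2028 + 15 days = Mar 28, 2028 onward; Mar 30, 2028 is on or after that date.
(3) the permitted window runs from Apr 29, 2028 + 5 = May 4, 2028 to Apr 29, 2028 + 32 = May 31, 2028; May 30, 2028 falls inside that range.
(4) due by May 30, 2028 + 66 days = Aug 4, 2028; done Jun 8, 2028 — timely.
(5) the permitted window runs from Jul 10, 2028 + 7 = Jul 17, 2028 to Jul 10, 2028 + 22 = Aug 1, 2028; done Jul 21, 2028, which is between those dates.
(6) due by Jul 21, 2028 + 71 days = Sep 30, 2028; completed Aug 11, 2028, before the deadline.
(7) permitted from Aug 24, 2028 + 31 days = Sep 24, 2028 onward; Sep 25, 2028 is on or after that date.

None — every step was satisfied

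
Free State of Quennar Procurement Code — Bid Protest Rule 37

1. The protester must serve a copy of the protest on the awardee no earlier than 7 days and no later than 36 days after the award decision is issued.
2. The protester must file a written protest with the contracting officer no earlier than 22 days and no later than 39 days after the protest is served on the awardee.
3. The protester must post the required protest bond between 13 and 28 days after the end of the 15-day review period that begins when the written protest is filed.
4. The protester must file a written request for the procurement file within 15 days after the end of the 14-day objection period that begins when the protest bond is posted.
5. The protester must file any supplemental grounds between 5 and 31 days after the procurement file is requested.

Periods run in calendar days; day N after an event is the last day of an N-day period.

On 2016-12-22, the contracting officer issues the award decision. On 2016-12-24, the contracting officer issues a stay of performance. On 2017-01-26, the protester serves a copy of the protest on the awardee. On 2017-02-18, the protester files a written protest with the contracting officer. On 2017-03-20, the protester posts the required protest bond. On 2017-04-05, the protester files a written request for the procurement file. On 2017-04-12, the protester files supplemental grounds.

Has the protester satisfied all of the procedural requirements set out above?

Yes

(1) the permitted window runs from 2016-12-22 + 7 = 2016-12-29 to 2016-12-22 + 36 = 2017-01-27; done 2017-01-26 — within the window.
(2) the permitted window runs from 2017-01-26 + 22 = 2017-02-17 to 2017-01-26 + 39 = 2017-03-06; done 2017-02-18 — within the window.
(3) the permitted window runs from 2017-03-05 + 13 = 2017-03-18 to 2017-03-05 + 28 = 2017-04-02; done 2017-03-20, which is between those dates.
(4) due by 2017-04-03 + 15 days = 2017-04-18; done 2017-04-05 — timely.
(5) the permitted window runs from 2017-04-05 + 5 = 2017-04-10 to 2017-04-05 + 31 = 2017-05-06; done 2017-04-12 — within the window.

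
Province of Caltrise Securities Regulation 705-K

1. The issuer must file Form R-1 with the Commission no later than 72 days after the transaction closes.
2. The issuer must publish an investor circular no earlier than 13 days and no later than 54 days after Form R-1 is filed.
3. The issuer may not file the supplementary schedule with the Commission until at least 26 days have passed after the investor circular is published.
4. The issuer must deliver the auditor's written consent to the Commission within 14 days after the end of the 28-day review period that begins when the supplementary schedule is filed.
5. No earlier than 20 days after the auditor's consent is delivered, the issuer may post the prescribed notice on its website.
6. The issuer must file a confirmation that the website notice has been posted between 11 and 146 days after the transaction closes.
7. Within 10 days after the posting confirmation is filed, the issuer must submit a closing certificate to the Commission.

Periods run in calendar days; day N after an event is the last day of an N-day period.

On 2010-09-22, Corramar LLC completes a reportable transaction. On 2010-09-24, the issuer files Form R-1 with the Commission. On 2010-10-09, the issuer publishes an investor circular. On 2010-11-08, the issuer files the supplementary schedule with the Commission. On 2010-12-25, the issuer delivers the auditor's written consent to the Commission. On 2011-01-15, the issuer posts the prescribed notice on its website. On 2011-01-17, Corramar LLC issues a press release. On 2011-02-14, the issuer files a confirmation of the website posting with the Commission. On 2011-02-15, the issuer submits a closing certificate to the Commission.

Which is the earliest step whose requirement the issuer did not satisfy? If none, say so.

Step 4

Step 1 — counting 72 days from 2010-09-22 (when the transaction closes) gives a deadline of 2010-12-03; done 2010-09-24 — timely.
Step 2 — 13 and 54 days from 2010-09-24 (when Form R-1 is filed) are 2010-10-07 and 2010-11-17 respectively; done 2010-10-09, which is between those dates.
Step 3 — must wait 26 days from 2010-10-09 (when the investor circular is published), so not before 2010-11-04; done 2010-11-08, after the minimum wait.
Step 4 — counting 14 days from 2010-12-06 (end of the 28-day review period, which began when the supplementary schedule is filed on 2010-11-08) gives a deadline of 2010-12-20; not done until 2010-12-25, 5 days after the deadline.
Later steps need not be reached.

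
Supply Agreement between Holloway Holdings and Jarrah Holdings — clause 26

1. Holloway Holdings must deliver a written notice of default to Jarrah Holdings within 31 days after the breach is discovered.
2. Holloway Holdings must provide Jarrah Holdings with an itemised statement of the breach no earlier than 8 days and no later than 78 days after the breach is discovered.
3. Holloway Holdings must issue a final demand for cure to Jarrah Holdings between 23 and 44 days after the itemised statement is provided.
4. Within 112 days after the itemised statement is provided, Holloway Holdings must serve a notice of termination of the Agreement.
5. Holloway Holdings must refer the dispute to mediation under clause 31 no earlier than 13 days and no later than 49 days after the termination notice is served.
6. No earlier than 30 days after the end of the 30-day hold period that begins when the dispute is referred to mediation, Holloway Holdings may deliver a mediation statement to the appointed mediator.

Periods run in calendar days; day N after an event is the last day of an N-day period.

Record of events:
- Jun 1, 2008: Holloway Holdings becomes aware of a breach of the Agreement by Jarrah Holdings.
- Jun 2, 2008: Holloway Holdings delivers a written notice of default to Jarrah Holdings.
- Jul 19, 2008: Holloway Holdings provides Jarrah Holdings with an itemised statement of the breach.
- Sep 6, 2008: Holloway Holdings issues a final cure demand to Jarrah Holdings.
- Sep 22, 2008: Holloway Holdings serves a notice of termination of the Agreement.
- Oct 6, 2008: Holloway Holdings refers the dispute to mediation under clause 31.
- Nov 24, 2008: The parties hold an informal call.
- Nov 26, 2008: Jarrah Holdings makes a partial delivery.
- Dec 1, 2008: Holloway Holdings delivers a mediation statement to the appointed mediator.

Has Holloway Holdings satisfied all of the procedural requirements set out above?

No

(1) due by Jun 1, 2008 + 31 days = Jul 2, 2008; completed Jun 2, 2008, before the deadline.
(2) the permitted window runs from Jun 1, 2008 + 8 = Jun 9, 2008 to Jun 1, 2008 + 78 = Aug 18, 2008; done Jul 19, 2008, which is between those dates.
(3) the permitted window runs from Jul 19, 2008 + 23 = Aug 11, 2008 to Jul 19, 2008 + 44 = Sep 1, 2008; Sep 6, 2008 is 5 days past the end of the window.
Later steps need not be reached.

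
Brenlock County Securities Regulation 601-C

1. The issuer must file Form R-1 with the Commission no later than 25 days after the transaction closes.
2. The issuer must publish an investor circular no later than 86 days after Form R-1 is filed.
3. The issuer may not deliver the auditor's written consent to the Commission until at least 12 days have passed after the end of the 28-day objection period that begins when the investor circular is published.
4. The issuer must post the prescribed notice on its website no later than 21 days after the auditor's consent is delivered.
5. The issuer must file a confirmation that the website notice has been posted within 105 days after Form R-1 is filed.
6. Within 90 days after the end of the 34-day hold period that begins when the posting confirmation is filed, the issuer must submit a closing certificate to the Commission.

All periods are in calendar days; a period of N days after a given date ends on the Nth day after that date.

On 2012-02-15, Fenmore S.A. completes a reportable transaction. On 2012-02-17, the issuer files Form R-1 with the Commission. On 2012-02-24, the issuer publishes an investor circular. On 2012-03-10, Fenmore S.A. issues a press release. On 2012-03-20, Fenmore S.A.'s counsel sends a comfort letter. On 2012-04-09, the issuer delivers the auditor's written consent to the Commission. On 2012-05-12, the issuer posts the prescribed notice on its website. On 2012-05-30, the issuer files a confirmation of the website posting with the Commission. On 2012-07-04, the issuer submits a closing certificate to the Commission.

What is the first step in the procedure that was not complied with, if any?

Step 1 — counting 25 days from 2012-02-15 (when the transaction closes) gives a deadline of 2012-03-11; 2012-02-17 is within that limit.
Step 2 — counting 86 days from 2012-02-17 (when Form R-1 is filed) gives a deadline of 2012-05-13; done 2012-02-24 — timely.
Step 3 — must wait 12 days from 2012-03-23 (end of the 28-day objection period, which began when the investor circular is published on 2012-02-24), so not before 2012-04-04; done 2012-04-09 — permitted.
Step 4 — counting 21 days from 2012-04-09 (when the auditor's consent is delivered) gives a deadline of 2012-04-30; done 2012-05-12 — 12 days late.

Step 4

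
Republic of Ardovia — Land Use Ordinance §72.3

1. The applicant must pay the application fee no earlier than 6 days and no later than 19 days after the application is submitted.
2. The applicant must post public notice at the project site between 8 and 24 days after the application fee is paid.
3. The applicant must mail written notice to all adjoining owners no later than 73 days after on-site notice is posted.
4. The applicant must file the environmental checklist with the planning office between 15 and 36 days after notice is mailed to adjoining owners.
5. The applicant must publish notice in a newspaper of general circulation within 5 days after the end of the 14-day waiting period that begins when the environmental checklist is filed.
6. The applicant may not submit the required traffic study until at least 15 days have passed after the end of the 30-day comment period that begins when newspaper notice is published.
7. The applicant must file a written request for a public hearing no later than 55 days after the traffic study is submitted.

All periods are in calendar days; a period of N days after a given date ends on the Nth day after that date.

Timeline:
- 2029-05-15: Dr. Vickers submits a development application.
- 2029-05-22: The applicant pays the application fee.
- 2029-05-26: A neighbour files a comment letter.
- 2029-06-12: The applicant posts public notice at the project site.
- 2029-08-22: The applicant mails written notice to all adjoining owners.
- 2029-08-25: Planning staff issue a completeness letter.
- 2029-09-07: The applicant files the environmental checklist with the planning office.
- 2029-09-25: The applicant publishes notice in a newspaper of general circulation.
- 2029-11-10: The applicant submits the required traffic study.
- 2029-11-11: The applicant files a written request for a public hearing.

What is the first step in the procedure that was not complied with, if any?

Step 1: the window is 6–19 days after 2029-05-15 (when the application is submitted), so 2029-05-21 through 2029-06-03; 2029-05-22 falls inside that range.
Step 2: the window is 8–24 days after 2029-05-22 (when the application fee is paid), so 2029-05-30 through 2029-06-15; done 2029-06-12, which is between those dates.
Step 3: 73 days after 2029-06-12 (when on-site notice is posted) is 2029-08-24; 2029-08-22 is within that limit.
Step 4: the window is 15–36 days after 2029-08-22 (when notice is mailed to adjoining owners), so 2029-09-06 through 2029-09-27; done 2029-09-07, which is between those dates.
Step 5: 5 days after 2029-09-21 (end of the 14-day waiting period, which began when the environmental checklist is filed on 2029-09-07) is 2029-09-26; done 2029-09-25 — timely.
Step 6: the earliest permitted date is 15 days after 2029-10-25 (end of the 30-day comment period, which began when newspaper notice is published on 2029-09-25), i.e. 2029-11-09; 2029-11-10 is on or after that date.
Step 7: 55 days after 2029-11-10 (when the traffic study is submitted) is 2030-01-04; 2029-11-11 is within that limit.

None — every step was satisfied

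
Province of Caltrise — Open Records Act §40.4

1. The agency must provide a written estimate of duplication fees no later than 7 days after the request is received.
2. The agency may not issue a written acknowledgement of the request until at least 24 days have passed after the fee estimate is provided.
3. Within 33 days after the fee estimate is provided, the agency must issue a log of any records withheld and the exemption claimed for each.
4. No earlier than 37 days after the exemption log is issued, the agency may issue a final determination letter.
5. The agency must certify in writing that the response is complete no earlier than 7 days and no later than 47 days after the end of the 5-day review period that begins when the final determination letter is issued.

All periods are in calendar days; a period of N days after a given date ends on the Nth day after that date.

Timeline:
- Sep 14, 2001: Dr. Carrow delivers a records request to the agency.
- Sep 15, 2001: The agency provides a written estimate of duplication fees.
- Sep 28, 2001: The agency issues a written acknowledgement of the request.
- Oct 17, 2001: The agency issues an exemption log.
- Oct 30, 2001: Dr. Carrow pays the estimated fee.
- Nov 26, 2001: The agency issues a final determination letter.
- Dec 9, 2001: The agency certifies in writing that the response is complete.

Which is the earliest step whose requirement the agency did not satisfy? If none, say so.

Step 2

Step 1 — counting 7 days from Sep 14, 2001 (when the request is received) gives a deadline of Sep 21, 2001; completed Sep 15, 2001, before the deadline.
Step 2 — must wait 24 days from Sep 15, 2001 (when the fee estimate is provided), so not before Oct 9, 2001; done Sep 28, 2001 — 11 days too early.
Later steps need not be reached.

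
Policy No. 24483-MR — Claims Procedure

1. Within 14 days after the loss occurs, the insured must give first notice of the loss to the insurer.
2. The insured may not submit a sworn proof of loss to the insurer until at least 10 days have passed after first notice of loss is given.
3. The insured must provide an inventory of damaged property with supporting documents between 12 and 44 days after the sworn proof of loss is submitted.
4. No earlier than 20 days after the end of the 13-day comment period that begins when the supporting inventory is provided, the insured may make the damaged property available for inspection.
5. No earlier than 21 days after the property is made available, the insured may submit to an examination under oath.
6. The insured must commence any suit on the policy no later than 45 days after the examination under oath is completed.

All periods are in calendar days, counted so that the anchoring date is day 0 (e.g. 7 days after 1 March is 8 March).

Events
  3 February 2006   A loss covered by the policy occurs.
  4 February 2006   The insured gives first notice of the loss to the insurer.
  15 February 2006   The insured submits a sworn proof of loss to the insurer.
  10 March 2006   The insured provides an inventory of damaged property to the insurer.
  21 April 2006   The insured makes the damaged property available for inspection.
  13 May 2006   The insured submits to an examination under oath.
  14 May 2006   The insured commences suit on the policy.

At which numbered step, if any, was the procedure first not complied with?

None — every step was satisfied

(1) due by 3 February 2006 + 14 days = 17 February 2006; 4 February 2006 is within that limit.
(2) permitted from 4 February 2006 + 10 days = 14 February 2006 onward; done 15 February 2006, after the minimum wait.
(3) the permitted window runs from 15 February 2006 + 12 = 27 February 2006 to 15 February 2006 + 44 = 31 March 2006; 10 March 2006 falls inside that range.
(4) permitted from 23 March 2006 + 20 days = 12 April 2006 onward; 21 April 2006 is on or after that date.
(5) permitted from 21 April 2006 + 21 days = 12 May 2006 onward; 13 May 2006 is on or after that date.
(6) due by 13 May 2006 + 45 days = 27 June 2006; 14 May 2006 is within that limit.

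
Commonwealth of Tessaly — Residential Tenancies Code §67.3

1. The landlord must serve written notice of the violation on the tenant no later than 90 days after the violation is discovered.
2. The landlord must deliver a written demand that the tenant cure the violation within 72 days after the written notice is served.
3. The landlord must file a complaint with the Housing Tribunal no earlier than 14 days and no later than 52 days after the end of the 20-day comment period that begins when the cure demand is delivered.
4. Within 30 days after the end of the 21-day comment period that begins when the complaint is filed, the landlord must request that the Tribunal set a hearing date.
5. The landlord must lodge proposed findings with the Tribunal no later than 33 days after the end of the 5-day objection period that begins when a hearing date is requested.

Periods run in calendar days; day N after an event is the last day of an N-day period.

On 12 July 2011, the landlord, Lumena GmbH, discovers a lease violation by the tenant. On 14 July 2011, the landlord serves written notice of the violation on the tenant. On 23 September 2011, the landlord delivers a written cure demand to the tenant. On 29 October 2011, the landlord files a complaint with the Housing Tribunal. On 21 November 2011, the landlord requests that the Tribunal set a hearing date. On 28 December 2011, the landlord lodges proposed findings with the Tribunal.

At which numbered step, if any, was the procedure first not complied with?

Step 1 — counting 90 days from 12 July 2011 (when the violation is discovered) gives a deadline of 10 October 2011; completed 14 July 2011, before the deadline.
Step 2 — counting 72 days from 14 July 2011 (when the written notice is served) gives a deadline of 24 September 2011; completed 23 September 2011, before the deadline.
Step 3 — 14 and 52 days from 13 October 2011 (end of the 20-day comment period, which began when the cure demand is delivered on 23 September 2011) are 27 October 2011 and 4 December 2011 respectively; done 29 October 2011, which is between those dates.
Step 4 — counting 30 days from 19 November 2011 (end of the 21-day comment period, which began when the complaint is filed on 29 October 2011) gives a deadline of 19 December 2011; completed 21 November 2011, before the deadline.
Step 5 — counting 33 days from 26 November 2011 (end of the 5-day objection period, which began when a hearing date is requested on 21 November 2011) gives a deadline of 29 December 2011; 28 December 2011 is within that limit.

None — every step was satisfied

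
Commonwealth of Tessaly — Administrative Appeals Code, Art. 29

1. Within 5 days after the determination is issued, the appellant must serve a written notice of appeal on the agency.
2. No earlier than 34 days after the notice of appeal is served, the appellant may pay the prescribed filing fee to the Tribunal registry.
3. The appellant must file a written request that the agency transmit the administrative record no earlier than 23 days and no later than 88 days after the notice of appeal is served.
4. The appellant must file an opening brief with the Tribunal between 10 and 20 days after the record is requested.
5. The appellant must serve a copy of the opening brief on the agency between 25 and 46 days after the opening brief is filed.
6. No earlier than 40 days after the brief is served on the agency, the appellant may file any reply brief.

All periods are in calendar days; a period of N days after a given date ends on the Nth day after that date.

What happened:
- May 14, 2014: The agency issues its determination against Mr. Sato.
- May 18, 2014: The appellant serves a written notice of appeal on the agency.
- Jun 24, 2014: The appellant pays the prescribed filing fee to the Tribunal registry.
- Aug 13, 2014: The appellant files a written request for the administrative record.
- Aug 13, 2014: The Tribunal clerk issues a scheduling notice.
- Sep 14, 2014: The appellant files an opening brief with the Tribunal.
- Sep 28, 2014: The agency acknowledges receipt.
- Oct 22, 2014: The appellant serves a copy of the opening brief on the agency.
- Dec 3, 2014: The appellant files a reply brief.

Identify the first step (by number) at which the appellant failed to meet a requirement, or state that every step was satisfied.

(1) due by May 14, 2014 + 5 days = May 19, 2014; completed May 18, 2014, before the deadline.
(2) permitted from May 18, 2014 + 34 days = Jun 21, 2014 onward; done Jun 24, 2014 — permitted.
(3) the permitted window runs from May 18, 2014 + 23 = Jun 10, 2014 to May 18, 2014 + 88 = Aug 14, 2014; done Aug 13, 2014 — within the window.
(4) the permitted window runs from Aug 13, 2014 + 10 = Aug 23, 2014 to Aug 13, 2014 + 20 = Sep 2, 2014; Sep 14, 2014 is 12 days past the end of the window.

Step 4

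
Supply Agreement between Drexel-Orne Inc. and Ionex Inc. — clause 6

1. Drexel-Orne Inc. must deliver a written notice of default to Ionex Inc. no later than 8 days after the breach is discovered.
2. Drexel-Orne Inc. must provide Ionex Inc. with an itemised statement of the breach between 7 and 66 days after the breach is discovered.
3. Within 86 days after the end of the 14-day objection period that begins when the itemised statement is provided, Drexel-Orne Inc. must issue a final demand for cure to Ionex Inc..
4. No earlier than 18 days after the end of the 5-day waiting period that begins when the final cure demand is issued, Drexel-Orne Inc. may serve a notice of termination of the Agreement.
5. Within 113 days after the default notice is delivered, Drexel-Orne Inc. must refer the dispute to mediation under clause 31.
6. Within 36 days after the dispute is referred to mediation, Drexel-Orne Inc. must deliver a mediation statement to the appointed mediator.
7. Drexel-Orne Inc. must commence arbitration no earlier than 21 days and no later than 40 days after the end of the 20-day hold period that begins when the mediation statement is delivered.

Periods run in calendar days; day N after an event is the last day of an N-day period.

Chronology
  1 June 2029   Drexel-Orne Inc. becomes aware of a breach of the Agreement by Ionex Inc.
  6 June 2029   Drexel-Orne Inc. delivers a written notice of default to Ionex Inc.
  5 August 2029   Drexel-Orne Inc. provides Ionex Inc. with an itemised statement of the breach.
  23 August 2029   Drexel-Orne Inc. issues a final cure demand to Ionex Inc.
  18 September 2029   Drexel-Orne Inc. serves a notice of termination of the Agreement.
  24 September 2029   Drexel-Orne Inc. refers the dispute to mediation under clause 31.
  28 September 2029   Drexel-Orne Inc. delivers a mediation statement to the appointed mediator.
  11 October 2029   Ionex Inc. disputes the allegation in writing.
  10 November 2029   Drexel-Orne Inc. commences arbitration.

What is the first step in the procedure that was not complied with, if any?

None — every step was satisfied

Step 1: 8 days after 1 June 2029 (when the breach is discovered) is 9 June 2029; completed 6 June 2029, before the deadline.
Step 2: the window is 7–66 days after 1 June 2029 (when the breach is discovered), so 8 June 2029 through 6 August 2029; 5 August 2029 falls inside that range.
Step 3: 86 days after 19 August 2029 (end of the 14-day objection period, which began when the itemised statement is provided on 5 August 2029) is 13 November 2029; completed 23 August 2029, before the deadline.
Step 4: the earliest permitted date is 18 days after 28 August 2029 (end of the 5-day waiting period, which began when the final cure demand is issued on 23 August 2029), i.e. 15 September 2029; 18 September 2029 is on or after that date.
Step 5: 113 days after 6 June 2029 (when the default notice is delivered) is 27 September 2029; completed 24 September 2029, before the deadline.
Step 6: 36 days after 24 September 2029 (when the dispute is referred to mediation) is 30 October 2029; 28 September 2029 is within that limit.
Step 7: the window is 21–40 days after 18 October 2029 (end of the 20-day hold period, which began when the mediation statement is delivered on 28 September 2029), so 8 November 2029 through 27 November 2029; done 10 November 2029, which is between those dates.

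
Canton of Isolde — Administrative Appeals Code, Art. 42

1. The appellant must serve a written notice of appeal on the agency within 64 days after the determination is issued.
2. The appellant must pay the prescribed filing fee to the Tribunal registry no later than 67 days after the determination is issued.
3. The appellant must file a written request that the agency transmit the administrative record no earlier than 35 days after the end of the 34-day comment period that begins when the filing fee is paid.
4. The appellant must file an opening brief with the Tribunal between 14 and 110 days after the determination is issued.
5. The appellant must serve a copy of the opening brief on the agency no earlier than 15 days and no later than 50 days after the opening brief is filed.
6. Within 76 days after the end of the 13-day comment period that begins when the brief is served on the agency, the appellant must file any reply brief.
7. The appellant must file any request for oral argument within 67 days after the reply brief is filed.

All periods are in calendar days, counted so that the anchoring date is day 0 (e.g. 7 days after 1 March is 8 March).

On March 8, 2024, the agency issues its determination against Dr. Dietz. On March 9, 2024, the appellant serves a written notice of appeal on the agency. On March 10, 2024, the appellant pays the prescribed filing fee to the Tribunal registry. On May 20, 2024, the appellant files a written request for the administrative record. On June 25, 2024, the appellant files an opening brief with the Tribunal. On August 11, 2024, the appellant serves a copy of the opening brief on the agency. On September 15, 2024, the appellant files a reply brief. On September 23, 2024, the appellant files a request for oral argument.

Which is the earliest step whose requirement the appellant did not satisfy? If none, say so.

Step 1: 64 days after March 8, 2024 (when the determination is issued) is May 11, 2024; March 9, 2024 is within that limit.
Step 2: 67 days after March 8, 2024 (when the determination is issued) is May 14, 2024; March 10, 2024 is within that limit.
Step 3: the earliest permitted date is 35 days after April 13, 2024 (end of the 34-day comment period, which began when the filing fee is paid on March 10, 2024), i.e. May 18, 2024; May 20, 2024 is on or after that date.
Step 4: the window is 14–110 days after March 8, 2024 (when the determination is issued), so March 22, 2024 through June 26, 2024; June 25, 2024 falls inside that range.
Step 5: the window is 15–50 days after June 25, 2024 (when the opening brief is filed), so July 10, 2024 through August 14, 2024; done August 11, 2024, which is between those dates.
Step 6: 76 days after August 24, 2024 (end of the 13-day comment period, which began when the brief is served on the agency on August 11, 2024) is November 8, 2024; September 15, 2024 is within that limit.
Step 7: 67 days after September 15, 2024 (when the reply brief is filed) is November 21, 2024; September 23, 2024 is within that limit.

None — every step was satisfied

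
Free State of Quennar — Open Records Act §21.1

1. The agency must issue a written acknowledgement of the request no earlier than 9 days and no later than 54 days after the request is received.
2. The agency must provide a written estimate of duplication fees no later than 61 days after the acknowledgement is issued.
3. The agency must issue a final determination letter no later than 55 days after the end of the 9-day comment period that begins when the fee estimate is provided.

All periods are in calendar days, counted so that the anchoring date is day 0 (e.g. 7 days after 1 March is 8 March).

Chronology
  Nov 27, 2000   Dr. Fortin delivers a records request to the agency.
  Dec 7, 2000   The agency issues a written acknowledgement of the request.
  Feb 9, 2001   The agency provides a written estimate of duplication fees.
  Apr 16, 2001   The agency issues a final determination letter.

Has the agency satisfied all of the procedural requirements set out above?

Step 1: the window is 9–54 days after Nov 27, 2000 (when the request is received), so Dec 6, 2000 through Jan 20, 2001; done Dec 7, 2000 — within the window.
Step 2: 61 days after Dec 7, 2000 (when the acknowledgement is issued) is Feb 6, 2001; not done until Feb 9, 2001, 3 days after the deadline.

No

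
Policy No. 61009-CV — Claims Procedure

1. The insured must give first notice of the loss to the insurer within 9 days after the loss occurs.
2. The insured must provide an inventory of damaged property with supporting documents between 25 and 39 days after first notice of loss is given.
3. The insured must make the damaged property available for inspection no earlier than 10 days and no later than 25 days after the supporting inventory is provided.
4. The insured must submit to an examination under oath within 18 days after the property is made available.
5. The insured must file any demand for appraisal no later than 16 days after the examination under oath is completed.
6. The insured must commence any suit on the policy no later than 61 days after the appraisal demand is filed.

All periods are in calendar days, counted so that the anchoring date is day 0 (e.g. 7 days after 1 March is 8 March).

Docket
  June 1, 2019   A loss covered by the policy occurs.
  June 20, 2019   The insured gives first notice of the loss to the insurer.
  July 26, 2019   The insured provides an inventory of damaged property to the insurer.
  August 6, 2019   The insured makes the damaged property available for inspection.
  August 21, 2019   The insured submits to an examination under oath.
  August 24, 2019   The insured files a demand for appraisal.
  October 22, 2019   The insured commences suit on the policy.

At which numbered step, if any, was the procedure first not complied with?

(1) due by June 1, 2019 + 9 days = June 10, 2019; June 20, 2019 misses that deadline by 10 days.

Step 1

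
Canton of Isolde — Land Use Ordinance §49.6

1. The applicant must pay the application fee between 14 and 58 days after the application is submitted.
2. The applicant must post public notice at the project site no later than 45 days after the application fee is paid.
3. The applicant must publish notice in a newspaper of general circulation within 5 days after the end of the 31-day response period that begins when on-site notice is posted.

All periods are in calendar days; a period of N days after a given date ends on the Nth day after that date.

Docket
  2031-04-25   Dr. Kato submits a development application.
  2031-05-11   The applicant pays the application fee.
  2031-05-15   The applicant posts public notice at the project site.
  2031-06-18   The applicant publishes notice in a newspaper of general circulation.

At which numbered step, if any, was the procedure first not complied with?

None — every step was satisfied

Step 1: the window is 14–58 days after 2031-04-25 (when the application is submitted), so 2031-05-09 through 2031-06-22; done 2031-05-11, which is between those dates.
Step 2: 45 days after 2031-05-11 (when the application fee is paid) is 2031-06-25; completed 2031-05-15, before the deadline.
Step 3: 5 days after 2031-06-15 (end of the 31-day response period, which began when on-site notice is posted on 2031-05-15) is 2031-06-20; 2031-06-18 is within that limit.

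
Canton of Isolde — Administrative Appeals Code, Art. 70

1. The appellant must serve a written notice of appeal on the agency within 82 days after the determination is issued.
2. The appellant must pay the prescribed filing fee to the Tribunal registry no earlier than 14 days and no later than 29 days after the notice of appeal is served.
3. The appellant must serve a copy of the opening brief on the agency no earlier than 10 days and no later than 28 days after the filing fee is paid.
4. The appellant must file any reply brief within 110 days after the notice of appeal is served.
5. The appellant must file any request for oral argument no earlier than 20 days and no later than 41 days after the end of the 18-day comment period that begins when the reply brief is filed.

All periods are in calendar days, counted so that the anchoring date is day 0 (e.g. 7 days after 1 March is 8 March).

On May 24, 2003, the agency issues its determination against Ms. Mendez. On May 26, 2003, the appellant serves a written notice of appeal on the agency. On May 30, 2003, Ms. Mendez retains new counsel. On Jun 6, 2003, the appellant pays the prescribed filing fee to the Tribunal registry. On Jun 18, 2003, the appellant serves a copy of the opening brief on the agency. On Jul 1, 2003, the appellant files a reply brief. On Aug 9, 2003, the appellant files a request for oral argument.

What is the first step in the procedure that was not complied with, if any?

Step 2

Step 1: 82 days after May 24, 2003 (when the determination is issued) is Aug 14, 2003; May 26, 2003 is within that limit.
Step 2: the window is 14–29 days after May 26, 2003 (when the notice of appeal is served), so Jun 9, 2003 through Jun 24, 2003; done Jun 6, 2003 — 3 days before the window opened.
No need to go further; step 2 was not satisfied.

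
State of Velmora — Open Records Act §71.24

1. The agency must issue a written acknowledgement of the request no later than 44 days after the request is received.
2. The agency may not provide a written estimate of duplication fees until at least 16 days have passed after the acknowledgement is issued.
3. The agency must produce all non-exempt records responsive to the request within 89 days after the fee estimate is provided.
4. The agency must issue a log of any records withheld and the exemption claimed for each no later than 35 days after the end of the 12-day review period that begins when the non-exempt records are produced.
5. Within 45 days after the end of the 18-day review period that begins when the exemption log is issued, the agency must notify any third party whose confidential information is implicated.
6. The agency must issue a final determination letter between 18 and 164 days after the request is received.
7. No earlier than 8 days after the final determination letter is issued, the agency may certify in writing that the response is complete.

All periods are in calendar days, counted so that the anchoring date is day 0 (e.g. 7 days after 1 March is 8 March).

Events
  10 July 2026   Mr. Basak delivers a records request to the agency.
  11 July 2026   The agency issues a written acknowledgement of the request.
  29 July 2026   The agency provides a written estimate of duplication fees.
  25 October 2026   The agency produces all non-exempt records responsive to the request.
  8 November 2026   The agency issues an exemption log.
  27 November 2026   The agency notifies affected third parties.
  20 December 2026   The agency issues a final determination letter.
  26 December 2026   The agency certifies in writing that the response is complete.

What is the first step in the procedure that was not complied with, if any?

Step 7

Step 1 — counting 44 days from 10 July 2026 (when the request is received) gives a deadline of 23 August 2026; completed 11 July 2026, before the deadline.
Step 2 — must wait 16 days from 11 July 2026 (when the acknowledgement is issued), so not before 27 July 2026; 29 July 2026 is on or after that date.
Step 3 — counting 89 days from 29 July 2026 (when the fee estimate is provided) gives a deadline of 26 October 2026; done 25 October 2026 — timely.
Step 4 — counting 35 days from 6 November 2026 (end of the 12-day review period, which began when the non-exempt records are produced on 25 October 2026) gives a deadline of 11 December 2026; 8 November 2026 is within that limit.
Step 5 — counting 45 days from 26 November 2026 (end of the 18-day review period, which began when the exemption log is issued on 8 November 2026) gives a deadline of 10 January 2027; done 27 November 2026 — timely.
Step 6 — 18 and 164 days from 10 July 2026 (when the request is received) are 28 July 2026 and 21 December 2026 respectively; done 20 December 2026 — within the window.
Step 7 — must wait 8 days from 20 December 2026 (when the final determination letter is issued), so not before 28 December 2026; done 26 December 2026 — 2 days too early.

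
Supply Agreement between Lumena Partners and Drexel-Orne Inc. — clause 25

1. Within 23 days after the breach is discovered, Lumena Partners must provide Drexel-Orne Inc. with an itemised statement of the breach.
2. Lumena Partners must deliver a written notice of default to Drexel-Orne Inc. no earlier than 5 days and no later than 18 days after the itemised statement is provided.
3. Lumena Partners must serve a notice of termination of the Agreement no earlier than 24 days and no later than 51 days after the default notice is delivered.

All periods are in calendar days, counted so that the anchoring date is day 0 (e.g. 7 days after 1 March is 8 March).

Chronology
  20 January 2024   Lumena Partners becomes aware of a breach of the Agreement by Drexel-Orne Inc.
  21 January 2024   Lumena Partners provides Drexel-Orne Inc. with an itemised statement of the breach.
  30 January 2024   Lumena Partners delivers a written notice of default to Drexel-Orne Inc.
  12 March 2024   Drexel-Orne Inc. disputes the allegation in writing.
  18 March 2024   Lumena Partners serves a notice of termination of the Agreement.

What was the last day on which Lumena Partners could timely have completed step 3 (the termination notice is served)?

21 March 2024

Step 3 runs from 30 January 2024, when the default notice is delivered. The window is 24–51 days after 30 January 2024; it closes on 21 March 2024.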